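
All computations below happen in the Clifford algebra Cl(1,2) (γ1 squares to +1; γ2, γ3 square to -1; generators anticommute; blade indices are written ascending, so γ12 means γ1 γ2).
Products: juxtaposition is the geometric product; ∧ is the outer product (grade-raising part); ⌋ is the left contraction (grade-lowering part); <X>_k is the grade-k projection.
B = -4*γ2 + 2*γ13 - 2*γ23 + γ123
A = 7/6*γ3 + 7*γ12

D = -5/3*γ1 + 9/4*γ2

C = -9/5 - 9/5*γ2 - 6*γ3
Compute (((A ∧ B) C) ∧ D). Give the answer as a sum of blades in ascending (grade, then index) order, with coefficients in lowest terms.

step 1: 14/3*γ23
step 2: 28*γ2 - 42/5*γ3 - 42/5*γ23
step 3: 140/3*γ12 - 14*γ13 + 189/10*γ23 + 14*γ123
Answer: 140/3*γ12 - 14*γ13 + 189/10*γ23 + 14*γ123


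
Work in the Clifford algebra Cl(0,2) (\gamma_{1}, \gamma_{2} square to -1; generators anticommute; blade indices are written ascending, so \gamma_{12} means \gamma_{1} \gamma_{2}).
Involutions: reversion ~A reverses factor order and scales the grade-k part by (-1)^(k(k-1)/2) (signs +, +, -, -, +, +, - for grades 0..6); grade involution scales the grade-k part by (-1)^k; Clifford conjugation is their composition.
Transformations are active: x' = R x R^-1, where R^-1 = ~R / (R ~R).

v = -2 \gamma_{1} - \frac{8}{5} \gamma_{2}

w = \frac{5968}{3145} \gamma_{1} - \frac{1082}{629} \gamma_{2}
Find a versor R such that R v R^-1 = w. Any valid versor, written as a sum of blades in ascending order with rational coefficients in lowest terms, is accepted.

Reasoning: v^2 = w^2 = -\frac{164}{25} since conjugation preserves the quadratic form; R = v + w = -\frac{322}{3145} \gamma_{1} - \frac{10442}{3145} \gamma_{2} is then valid when invertible, keeping its own part and reversing (v - w)/2.
Answer: -\frac{322}{3145} \gamma_{1} - \frac{10442}{3145} \gamma_{2}


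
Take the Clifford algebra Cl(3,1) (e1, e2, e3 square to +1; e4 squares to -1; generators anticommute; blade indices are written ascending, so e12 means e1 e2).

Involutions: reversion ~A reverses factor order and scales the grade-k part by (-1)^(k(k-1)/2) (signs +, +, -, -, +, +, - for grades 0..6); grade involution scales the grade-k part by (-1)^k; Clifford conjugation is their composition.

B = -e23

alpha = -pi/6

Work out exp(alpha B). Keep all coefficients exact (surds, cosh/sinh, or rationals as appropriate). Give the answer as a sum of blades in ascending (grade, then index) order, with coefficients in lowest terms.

B^2 = (-1)^2*(e23)^2 = 1*(-1) = -1 (a basis 2-blade squares to minus the product of its generators' squares).
B^2 = -1 — B^2 < 0, so the exponential closes trigonometrically: l = 1, alpha*l = -pi/6, so exp(alpha B) = cos(-pi/6) + (sin(-pi/6)/1)*B = sqrt(3)/2 + (-1/2)*B.
Answer: sqrt(3)/2 + 1/2*e23


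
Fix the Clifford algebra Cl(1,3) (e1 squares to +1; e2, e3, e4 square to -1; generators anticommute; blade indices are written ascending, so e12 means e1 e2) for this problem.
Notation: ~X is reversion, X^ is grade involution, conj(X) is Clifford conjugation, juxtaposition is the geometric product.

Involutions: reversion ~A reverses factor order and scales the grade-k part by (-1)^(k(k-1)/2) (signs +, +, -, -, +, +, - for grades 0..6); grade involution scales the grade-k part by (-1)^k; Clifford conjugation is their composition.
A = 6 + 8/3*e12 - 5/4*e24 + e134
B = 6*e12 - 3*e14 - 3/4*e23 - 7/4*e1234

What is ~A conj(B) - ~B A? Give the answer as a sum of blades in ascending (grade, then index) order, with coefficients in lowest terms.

first term: 16 - 7/4*e2 + 3*e3 - 159/4*e12 - 3/16*e13 + 21/2*e14 + 9/2*e23 + 8*e24 + 179/48*e34 - 3/4*e124 + 6*e234 - 21/2*e1234
second term: -16 - 7/4*e2 - 3*e3 - 159/4*e12 + 67/16*e13 + 21/2*e14 + 9/2*e23 + 8*e24 - 269/48*e34 - 3/4*e124 + 6*e234 - 21/2*e1234
Answer: 32 + 6*e3 - 35/8*e13 + 28/3*e34


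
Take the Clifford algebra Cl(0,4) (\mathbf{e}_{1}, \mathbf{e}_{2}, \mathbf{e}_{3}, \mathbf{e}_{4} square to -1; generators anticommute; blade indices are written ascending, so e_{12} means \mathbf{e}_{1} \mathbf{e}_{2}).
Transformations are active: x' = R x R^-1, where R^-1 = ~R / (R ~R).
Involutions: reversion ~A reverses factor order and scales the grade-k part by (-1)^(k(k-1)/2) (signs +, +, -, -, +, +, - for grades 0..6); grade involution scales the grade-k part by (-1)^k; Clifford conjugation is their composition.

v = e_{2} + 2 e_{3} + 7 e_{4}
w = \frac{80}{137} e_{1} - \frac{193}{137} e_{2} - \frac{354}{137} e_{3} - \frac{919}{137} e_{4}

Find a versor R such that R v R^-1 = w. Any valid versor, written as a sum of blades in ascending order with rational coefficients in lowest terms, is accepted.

Here q(v) = q(w) = -54; the classical choice R = v + w = \frac{80}{137} e_{1} - \frac{56}{137} e_{2} - \frac{80}{137} e_{3} + \frac{40}{137} e_{4} then realises v -> w under the sandwich.
Answer: \frac{80}{137} e_{1} - \frac{56}{137} e_{2} - \frac{80}{137} e_{3} + \frac{40}{137} e_{4}


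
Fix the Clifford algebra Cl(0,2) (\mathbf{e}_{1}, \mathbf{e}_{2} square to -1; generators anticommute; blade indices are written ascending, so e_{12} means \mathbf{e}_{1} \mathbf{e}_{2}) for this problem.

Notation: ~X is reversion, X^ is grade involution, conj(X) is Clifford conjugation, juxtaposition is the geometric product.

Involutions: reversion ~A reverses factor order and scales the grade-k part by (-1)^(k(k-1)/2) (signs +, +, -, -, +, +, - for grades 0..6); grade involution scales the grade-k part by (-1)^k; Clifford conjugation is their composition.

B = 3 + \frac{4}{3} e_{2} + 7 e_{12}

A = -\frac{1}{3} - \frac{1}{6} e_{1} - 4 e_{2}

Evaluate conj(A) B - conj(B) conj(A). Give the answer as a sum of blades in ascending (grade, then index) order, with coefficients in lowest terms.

first term: -\frac{19}{3} + \frac{57}{2} e_{1} + \frac{187}{18} e_{2} - \frac{19}{9} e_{12}
second term: \frac{13}{3} + \frac{57}{2} e_{1} + \frac{203}{18} e_{2} + \frac{23}{9} e_{12}
Answer: -\frac{32}{3} - \frac{8}{9} e_{2} - \frac{14}{3} e_{12}


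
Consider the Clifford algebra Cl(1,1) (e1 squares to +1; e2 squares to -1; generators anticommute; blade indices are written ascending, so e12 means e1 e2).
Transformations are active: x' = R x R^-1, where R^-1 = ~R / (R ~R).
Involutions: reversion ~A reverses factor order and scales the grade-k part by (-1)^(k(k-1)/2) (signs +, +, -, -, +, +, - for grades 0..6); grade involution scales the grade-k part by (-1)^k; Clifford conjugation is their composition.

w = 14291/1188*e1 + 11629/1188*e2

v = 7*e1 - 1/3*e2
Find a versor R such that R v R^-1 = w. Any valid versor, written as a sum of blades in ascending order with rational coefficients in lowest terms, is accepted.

Equal squares first: v^2 = w^2 = 440/9. Then v + w = 22607/1188*e1 + 11233/1188*e2 is a versor taking v to w, provided it is invertible.
Answer: 22607/1188*e1 + 11233/1188*e2


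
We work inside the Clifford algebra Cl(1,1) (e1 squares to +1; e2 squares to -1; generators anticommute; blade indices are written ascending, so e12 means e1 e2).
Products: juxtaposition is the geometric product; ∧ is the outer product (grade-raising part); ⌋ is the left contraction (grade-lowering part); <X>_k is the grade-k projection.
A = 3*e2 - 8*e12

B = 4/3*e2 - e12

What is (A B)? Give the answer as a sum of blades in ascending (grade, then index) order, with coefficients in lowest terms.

step 1: 4 + 23/3*e1
Answer: 4 + 23/3*e1


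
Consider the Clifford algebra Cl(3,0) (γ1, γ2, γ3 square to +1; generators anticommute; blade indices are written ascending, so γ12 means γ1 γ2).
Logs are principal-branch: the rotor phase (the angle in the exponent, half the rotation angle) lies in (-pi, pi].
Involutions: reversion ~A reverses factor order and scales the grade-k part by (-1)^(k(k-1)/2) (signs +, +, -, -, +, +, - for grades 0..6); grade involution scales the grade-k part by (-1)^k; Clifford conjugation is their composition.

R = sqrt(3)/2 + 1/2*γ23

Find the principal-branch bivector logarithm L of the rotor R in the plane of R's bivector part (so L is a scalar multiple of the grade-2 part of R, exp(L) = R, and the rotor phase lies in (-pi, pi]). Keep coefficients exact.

The scalar part of R is sqrt(3)/2, which fixes the principal-branch rotor phase; the unit plane is then the bivector part divided by the sine of that phase, and L is that plane scaled by the phase.
Concretely: cos(phase) = sqrt(3)/2 gives phase = ±pi/6, and since phase/sin(phase) is even the sign is immaterial: L = (phase/sin(phase)) * <R>_2 = (pi/3) * <R>_2.
Answer: pi/6*γ23


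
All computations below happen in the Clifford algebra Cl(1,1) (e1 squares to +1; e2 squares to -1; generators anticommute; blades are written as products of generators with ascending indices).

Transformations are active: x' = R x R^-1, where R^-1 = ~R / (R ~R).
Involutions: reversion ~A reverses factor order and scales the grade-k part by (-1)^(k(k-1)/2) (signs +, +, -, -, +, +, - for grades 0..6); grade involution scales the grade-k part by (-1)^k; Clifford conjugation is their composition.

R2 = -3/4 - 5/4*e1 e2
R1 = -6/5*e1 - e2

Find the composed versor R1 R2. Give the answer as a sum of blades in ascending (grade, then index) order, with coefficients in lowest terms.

Distribute over the terms of R1 (each basis-blade product reordered to ascending indices, repeated generators contracted through their squares):
(-6/5*e1) R2 = 9/10*e1 + 3/2*e2
(-e2) R2 = 5/4*e1 + 3/4*e2
Summing the partial products and collecting blades:
Answer: 43/20*e1 + 9/4*e2


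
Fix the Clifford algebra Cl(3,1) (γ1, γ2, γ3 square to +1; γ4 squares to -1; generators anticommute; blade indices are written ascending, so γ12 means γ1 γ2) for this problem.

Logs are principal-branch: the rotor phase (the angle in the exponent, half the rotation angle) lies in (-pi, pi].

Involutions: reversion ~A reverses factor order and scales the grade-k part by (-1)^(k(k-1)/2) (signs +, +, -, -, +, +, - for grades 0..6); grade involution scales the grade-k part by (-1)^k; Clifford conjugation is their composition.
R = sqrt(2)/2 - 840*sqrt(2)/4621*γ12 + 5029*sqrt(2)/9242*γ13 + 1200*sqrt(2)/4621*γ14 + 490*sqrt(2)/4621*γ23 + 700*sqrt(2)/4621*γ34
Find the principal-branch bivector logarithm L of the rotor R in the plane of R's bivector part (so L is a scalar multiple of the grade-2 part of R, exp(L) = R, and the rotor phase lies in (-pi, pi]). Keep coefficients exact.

The scalar part of R is sqrt(2)/2, and that scalar determines the rotor phase on the principal branch; recovering the unit plane as bivector-part over sine of the phase gives L = phase * plane.
Concretely: cos(phase) = sqrt(2)/2 gives phase = ±pi/4, and since phase/sin(phase) is even the sign is immaterial: L = (phase/sin(phase)) * <R>_2 = (sqrt(2)*pi/4) * <R>_2.
Answer: -420*pi/4621*γ12 + 5029*pi/18484*γ13 + 600*pi/4621*γ14 + 245*pi/4621*γ23 + 350*pi/4621*γ34


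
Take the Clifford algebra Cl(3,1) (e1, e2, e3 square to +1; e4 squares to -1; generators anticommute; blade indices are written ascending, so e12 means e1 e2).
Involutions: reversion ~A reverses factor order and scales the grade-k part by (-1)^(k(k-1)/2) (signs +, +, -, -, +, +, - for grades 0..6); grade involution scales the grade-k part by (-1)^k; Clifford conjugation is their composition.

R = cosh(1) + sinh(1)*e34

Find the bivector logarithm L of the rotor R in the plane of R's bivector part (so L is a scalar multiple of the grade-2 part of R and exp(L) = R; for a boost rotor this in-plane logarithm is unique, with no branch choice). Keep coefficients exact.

The scalar part of R is cosh(1), which fixes the rapidity magnitude through cosh (cosh is even, so it cannot fix the sign — the bivector part carries that); dividing the bivector part by sinh of the rapidity gives the plane, and L = rapidity * plane, where the joint sign ambiguity of (rapidity, plane) cancels in the product.
Concretely: cosh(rapidity) = cosh(1) gives rapidity = ±1, and since rapidity/sinh(rapidity) is even the sign is immaterial: L = (rapidity/sinh(rapidity)) * <R>_2 = (1/sinh(1)) * <R>_2.
Answer: e34


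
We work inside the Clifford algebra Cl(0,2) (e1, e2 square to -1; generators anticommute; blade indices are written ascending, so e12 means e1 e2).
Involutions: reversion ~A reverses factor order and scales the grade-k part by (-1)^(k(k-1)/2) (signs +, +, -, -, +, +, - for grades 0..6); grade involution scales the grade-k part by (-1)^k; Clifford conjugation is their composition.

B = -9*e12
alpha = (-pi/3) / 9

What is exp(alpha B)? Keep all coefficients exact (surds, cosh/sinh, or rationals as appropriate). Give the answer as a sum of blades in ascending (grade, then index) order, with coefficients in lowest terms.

B^2 = (-9)^2*(e12)^2 = 81*(-1) = -81 (a basis 2-blade squares to minus the product of its generators' squares).
B^2 = -81 — B^2 < 0, so the exponential closes trigonometrically: l = 9, alpha*l = -pi/3, so exp(alpha B) = cos(-pi/3) + (sin(-pi/3)/9)*B = 1/2 + (-sqrt(3)/18)*B.
Answer: 1/2 + sqrt(3)/2*e12


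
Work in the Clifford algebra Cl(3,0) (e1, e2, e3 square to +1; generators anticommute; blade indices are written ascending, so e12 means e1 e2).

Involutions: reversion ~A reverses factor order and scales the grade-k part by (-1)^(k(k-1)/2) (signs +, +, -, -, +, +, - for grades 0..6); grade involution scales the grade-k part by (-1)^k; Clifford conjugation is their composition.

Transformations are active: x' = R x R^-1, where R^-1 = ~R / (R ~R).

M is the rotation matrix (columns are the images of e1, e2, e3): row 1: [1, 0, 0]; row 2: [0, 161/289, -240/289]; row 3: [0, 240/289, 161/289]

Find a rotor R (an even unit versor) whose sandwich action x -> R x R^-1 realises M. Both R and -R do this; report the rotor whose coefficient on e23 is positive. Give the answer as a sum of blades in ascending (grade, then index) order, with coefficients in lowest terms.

Method: write R = a + b12*e12 + b13*e13 + b23*e23 with a^2 + b12^2 + b13^2 + b23^2 = 1 (so R^-1 = ~R). Expanding the columns R e_j ~R gives tr M = 4a^2 - 1 and, from the antisymmetric part, M21 - M12 = -4a*b12, M13 - M31 = 4a*b13, M32 - M23 = -4a*b23.
Here tr M = 611/289, so a^2 = (1 + tr M)/4 = 225/289 and a = ±15/17. Taking a = 15/17: M21 - M12 = 0, M13 - M31 = 0, M32 - M23 = 480/289, giving b12 = 0, b13 = 0, b23 = -8/17, i.e. R = 15/17 - 8/17*e23.
Its e23 coefficient is negative, so report the other preimage -R.
Answer: -15/17 + 8/17*e23. Sheet selection: the two-to-one cover makes ±R indistinguishable at the matrix level (trace 611/289), so uniqueness comes from the required sign on e23.


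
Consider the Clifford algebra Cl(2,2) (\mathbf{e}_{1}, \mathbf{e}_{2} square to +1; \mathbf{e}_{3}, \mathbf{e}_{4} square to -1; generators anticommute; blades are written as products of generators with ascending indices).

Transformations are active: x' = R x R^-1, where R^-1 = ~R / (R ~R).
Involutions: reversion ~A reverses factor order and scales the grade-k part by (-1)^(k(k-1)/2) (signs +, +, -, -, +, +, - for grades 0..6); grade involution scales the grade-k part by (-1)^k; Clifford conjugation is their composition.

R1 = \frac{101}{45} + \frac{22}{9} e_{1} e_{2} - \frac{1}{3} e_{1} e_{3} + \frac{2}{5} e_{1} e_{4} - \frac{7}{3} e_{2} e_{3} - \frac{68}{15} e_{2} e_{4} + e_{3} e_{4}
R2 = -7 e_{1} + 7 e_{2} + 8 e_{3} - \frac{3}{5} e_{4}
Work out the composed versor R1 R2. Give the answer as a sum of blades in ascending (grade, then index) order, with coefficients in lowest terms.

Distribute over the terms of R2 (each basis-blade product reordered to ascending indices, repeated generators contracted through their squares):
R1 (-7 e_{1}) = -\frac{707}{45} e_{1} + \frac{154}{9} e_{2} - \frac{7}{3} e_{3} + \frac{14}{5} e_{4} + \frac{49}{3} e_{1} e_{2} e_{3} + \frac{476}{15} e_{1} e_{2} e_{4} - 7 e_{1} e_{3} e_{4}
R1 (7 e_{2}) = \frac{154}{9} e_{1} + \frac{707}{45} e_{2} + \frac{49}{3} e_{3} + \frac{476}{15} e_{4} + \frac{7}{3} e_{1} e_{2} e_{3} - \frac{14}{5} e_{1} e_{2} e_{4} + 7 e_{2} e_{3} e_{4}
R1 (8 e_{3}) = \frac{8}{3} e_{1} + \frac{56}{3} e_{2} + \frac{808}{45} e_{3} + 8 e_{4} + \frac{176}{9} e_{1} e_{2} e_{3} - \frac{16}{5} e_{1} e_{3} e_{4} + \frac{544}{15} e_{2} e_{3} e_{4}
R1 (-\frac{3}{5} e_{4}) = \frac{6}{25} e_{1} - \frac{68}{25} e_{2} + \frac{3}{5} e_{3} - \frac{101}{75} e_{4} - \frac{22}{15} e_{1} e_{2} e_{4} + \frac{1}{5} e_{1} e_{3} e_{4} + \frac{7}{5} e_{2} e_{3} e_{4}
Summing the partial products and collecting blades:
Answer: \frac{323}{75} e_{1} + \frac{10973}{225} e_{2} + \frac{293}{9} e_{3} + \frac{3089}{75} e_{4} + \frac{344}{9} e_{1} e_{2} e_{3} + \frac{412}{15} e_{1} e_{2} e_{4} - 10 e_{1} e_{3} e_{4} + \frac{134}{3} e_{2} e_{3} e_{4}


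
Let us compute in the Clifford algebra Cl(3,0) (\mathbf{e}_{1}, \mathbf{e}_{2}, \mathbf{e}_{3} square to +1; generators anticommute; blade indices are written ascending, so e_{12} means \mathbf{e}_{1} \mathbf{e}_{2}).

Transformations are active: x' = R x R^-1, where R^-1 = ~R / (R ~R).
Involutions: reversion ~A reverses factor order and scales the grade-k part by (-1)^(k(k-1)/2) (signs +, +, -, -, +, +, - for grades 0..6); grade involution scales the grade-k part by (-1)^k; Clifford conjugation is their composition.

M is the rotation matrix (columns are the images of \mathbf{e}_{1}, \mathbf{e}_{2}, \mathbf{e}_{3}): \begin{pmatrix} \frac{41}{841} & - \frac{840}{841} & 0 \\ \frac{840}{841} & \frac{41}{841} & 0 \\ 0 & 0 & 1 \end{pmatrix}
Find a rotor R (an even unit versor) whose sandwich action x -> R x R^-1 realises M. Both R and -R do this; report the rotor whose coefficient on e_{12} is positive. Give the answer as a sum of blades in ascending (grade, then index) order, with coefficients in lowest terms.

Method: write R = a + b12*e_{12} + b13*e_{13} + b23*e_{23} with a^2 + b12^2 + b13^2 + b23^2 = 1 (so R^-1 = ~R). Expanding the columns R e_j ~R gives tr M = 4a^2 - 1 and, from the antisymmetric part, M21 - M12 = -4a*b12, M13 - M31 = 4a*b13, M32 - M23 = -4a*b23.
Here tr M = \frac{923}{841}, so a^2 = (1 + tr M)/4 = \frac{441}{841} and a = ±\frac{21}{29}. Taking a = \frac{21}{29}: M21 - M12 = \frac{1680}{841}, M13 - M31 = 0, M32 - M23 = 0, giving b12 = -\frac{20}{29}, b13 = 0, b23 = 0, i.e. R = \frac{21}{29} - \frac{20}{29} e_{12}.
Its e_{12} coefficient is negative, so report the other preimage -R.
Answer: -\frac{21}{29} + \frac{20}{29} e_{12}. Key observation: the double cover Spin(3) -> SO(3) sends R and -R to the same matrix (trace \frac{923}{841} here), so the stated sign of the e_{12} coefficient is what selects one sheet.


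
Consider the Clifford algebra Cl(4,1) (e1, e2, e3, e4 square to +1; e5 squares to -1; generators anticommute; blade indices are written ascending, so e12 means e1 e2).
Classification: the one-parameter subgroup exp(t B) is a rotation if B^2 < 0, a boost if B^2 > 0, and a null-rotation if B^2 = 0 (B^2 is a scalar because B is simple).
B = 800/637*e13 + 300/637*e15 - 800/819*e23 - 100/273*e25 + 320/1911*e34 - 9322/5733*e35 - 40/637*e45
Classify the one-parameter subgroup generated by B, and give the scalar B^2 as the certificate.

B^2 term by term: the squares give (800/637)^2*(e13)^2 + (300/637)^2*(e15)^2 + (-800/819)^2*(e23)^2 + (-100/273)^2*(e25)^2 + (320/1911)^2*(e34)^2 + (-9322/5733)^2*(e35)^2 + (-40/637)^2*(e45)^2 = 640000/405769*(-1) + 90000/405769*(+1) + 640000/670761*(-1) + 10000/74529*(+1) + 102400/3651921*(-1) + 86899684/32867289*(+1) + 1600/405769*(+1) = 4/9 (each basis 2-blade squares to minus the product of its generators' squares); cross terms between blades sharing an index anticommute and cancel; the commuting (index-disjoint) pairs give grade-4 terms 2*c*c'*(blade product), which cancel blade by blade — e1235: 160000/173901 - 160000/173901 = 0; e1345: -64000/405769 + 64000/405769 = 0; e2345: 64000/521703 - 64000/521703 = 0 — confirming B is simple. So B^2 = 4/9.
Answer: boost, certificate B^2 = 4/9. Because 4/9 is invariant under every versor sandwich, the classification follows from its sign alone.


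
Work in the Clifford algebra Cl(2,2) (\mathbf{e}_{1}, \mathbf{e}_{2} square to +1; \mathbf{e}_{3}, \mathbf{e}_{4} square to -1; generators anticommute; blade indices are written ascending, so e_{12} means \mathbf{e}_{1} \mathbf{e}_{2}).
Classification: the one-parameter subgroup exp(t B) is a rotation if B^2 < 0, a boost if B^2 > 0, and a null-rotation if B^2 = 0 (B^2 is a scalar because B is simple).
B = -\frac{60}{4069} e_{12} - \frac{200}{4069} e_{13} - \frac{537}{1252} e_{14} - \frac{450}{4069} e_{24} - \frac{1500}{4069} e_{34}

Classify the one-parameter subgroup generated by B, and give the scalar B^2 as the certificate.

B^2 term by term: the squares give (-\frac{60}{4069})^2*(e_{12})^2 + (-\frac{200}{4069})^2*(e_{13})^2 + (-\frac{537}{1252})^2*(e_{14})^2 + (-\frac{450}{4069})^2*(e_{24})^2 + (-\frac{1500}{4069})^2*(e_{34})^2 = \frac{3600}{16556761}*(-1) + \frac{40000}{16556761}*(+1) + \frac{288369}{1567504}*(+1) + \frac{202500}{16556761}*(+1) + \frac{2250000}{16556761}*(-1) = \frac{1}{16} (each basis 2-blade squares to minus the product of its generators' squares); cross terms between blades sharing an index anticommute and cancel; the commuting (index-disjoint) pairs give grade-4 terms 2*c*c'*(blade product), which cancel blade by blade — e_{1234}: \frac{180000}{16556761} - \frac{180000}{16556761} = 0 — confirming B is simple. So B^2 = \frac{1}{16}.
Answer: boost, certificate B^2 = \frac{1}{16}. Because \frac{1}{16} is invariant under every versor sandwich, the classification follows from its sign alone.


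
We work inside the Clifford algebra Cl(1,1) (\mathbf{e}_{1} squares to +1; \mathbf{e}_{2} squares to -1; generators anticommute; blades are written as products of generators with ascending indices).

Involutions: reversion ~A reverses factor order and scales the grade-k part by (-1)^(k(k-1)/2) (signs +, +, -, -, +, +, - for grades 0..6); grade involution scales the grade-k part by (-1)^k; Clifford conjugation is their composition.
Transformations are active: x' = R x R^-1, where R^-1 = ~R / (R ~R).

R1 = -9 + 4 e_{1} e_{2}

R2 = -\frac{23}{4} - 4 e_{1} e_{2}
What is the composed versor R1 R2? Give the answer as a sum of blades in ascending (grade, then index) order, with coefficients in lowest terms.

Distribute over the terms of R1 (each basis-blade product reordered to ascending indices, repeated generators contracted through their squares):
(-9) R2 = \frac{207}{4} + 36 e_{1} e_{2}
(4 e_{1} e_{2}) R2 = -16 - 23 e_{1} e_{2}
Summing the partial products and collecting blades:
Answer: \frac{143}{4} + 13 e_{1} e_{2}


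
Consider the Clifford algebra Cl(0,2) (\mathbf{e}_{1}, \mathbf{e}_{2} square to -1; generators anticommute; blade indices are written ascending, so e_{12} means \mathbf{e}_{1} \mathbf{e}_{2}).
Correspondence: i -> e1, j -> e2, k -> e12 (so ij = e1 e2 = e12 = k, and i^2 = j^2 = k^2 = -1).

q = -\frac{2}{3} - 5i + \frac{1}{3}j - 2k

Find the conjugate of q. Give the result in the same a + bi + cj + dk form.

In blades: q = -\frac{2}{3} - 5 e_{1} + \frac{1}{3} e_{2} - 2 e_{12}.
Conjugation here is Clifford conjugation: the scalar is fixed and the grade-1 and grade-2 blades all flip sign, giving -\frac{2}{3} + 5 e_{1} - \frac{1}{3} e_{2} + 2 e_{12}; translating back:
Answer: -\frac{2}{3} + 5i - \frac{1}{3}j + 2k


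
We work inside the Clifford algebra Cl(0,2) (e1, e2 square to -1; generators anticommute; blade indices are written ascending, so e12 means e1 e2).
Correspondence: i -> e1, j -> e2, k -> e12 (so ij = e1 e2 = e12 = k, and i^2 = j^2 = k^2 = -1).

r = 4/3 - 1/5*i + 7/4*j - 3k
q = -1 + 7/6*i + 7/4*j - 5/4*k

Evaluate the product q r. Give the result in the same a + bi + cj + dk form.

In blades: q = -1 + 7/6*e1 + 7/4*e2 - 5/4*e12, r = 4/3 - 1/5*e1 + 7/4*e2 - 3*e12.
Distribute q over r term by term (generator squares from the signature, products reordered to ascending indices): (-1)*r = -4/3 + 1/5*e1 - 7/4*e2 + 3*e12; (7/6*e1)*r = 7/30 + 14/9*e1 + 7/2*e2 + 49/24*e12; (7/4*e2)*r = -49/16 - 21/4*e1 + 7/3*e2 + 7/20*e12; (-5/4*e12)*r = -15/4 + 35/16*e1 + 1/4*e2 - 5/3*e12.
Sum: -633/80 - 941/720*e1 + 13/3*e2 + 149/40*e12; translating back through the correspondence:
Answer: -633/80 - 941/720*i + 13/3*j + 149/40*k


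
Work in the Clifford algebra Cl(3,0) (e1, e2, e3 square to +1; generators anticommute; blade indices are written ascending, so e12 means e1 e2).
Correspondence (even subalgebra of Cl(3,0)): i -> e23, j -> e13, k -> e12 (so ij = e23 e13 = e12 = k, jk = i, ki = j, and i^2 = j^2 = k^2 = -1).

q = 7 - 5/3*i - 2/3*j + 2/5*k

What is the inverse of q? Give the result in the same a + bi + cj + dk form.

In blades: q = 7 + 2/5*e12 - 2/3*e13 - 5/3*e23.
With qbar = 7 - 2/5*e12 + 2/3*e13 + 5/3*e23 (scalar fixed, mapped units negated), q qbar = 11786/225 (the sum of squared coefficients), so q^-1 = qbar / (11786/225) = 1575/11786 - 45/5893*e12 + 75/5893*e13 + 375/11786*e23; translating back:
Answer: 1575/11786 + 375/11786*i + 75/5893*j - 45/5893*k


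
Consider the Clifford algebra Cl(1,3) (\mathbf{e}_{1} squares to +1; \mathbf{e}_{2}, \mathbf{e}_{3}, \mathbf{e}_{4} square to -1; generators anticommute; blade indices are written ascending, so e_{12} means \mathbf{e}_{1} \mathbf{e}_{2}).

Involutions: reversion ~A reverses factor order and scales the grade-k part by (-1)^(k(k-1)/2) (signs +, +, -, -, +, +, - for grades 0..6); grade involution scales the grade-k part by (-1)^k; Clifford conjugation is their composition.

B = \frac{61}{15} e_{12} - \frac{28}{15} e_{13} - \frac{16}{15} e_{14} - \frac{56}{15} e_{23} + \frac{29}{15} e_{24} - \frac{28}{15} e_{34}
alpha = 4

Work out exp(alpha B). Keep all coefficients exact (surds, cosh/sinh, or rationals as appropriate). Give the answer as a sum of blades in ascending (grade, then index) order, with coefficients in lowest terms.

B^2 term by term: the squares give (\frac{61}{15})^2*(e_{12})^2 + (-\frac{28}{15})^2*(e_{13})^2 + (-\frac{16}{15})^2*(e_{14})^2 + (-\frac{56}{15})^2*(e_{23})^2 + (\frac{29}{15})^2*(e_{24})^2 + (-\frac{28}{15})^2*(e_{34})^2 = \frac{3721}{225}*(+1) + \frac{784}{225}*(+1) + \frac{256}{225}*(+1) + \frac{3136}{225}*(-1) + \frac{841}{225}*(-1) + \frac{784}{225}*(-1) = 0 (each basis 2-blade squares to minus the product of its generators' squares); cross terms between blades sharing an index anticommute and cancel; the commuting (index-disjoint) pairs give grade-4 terms 2*c*c'*(blade product), which cancel blade by blade — e_{1234}: -\frac{3416}{225} + \frac{1624}{225} + \frac{1792}{225} = 0 — confirming B is simple. So B^2 = 0.
B^2 = 0, and the exponential is exactly linear here: exp(alpha B) = 1 + alpha B (parabolic case).
Answer: 1 + \frac{244}{15} e_{12} - \frac{112}{15} e_{13} - \frac{64}{15} e_{14} - \frac{224}{15} e_{23} + \frac{116}{15} e_{24} - \frac{112}{15} e_{34}


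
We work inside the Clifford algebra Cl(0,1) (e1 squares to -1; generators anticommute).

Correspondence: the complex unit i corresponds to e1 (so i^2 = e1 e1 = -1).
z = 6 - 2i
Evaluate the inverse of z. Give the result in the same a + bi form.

In blades: z = 6 - 2*e1.
With qbar = 6 + 2*e1 (scalar fixed, mapped units negated), z qbar = 40 (the sum of squared coefficients), so z^-1 = qbar / (40) = 3/20 + 1/20*e1; translating back:
Answer: 3/20 + 1/20*i


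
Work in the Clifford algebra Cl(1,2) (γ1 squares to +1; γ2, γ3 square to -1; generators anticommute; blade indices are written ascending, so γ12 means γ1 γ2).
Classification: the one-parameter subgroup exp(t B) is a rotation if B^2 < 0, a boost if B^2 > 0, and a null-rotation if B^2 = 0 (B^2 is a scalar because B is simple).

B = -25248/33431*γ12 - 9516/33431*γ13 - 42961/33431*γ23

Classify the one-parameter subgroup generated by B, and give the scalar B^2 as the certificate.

B^2 term by term: the squares give (-25248/33431)^2*(γ12)^2 + (-9516/33431)^2*(γ13)^2 + (-42961/33431)^2*(γ23)^2 = 637461504/1117631761*(+1) + 90554256/1117631761*(+1) + 1845647521/1117631761*(-1) = -1 (each basis 2-blade squares to minus the product of its generators' squares); cross terms between blades sharing an index anticommute and cancel. So B^2 = -1.
Answer: rotation, certificate B^2 = -1. No conjugation can change B^2 = -1; the sign gives the class.


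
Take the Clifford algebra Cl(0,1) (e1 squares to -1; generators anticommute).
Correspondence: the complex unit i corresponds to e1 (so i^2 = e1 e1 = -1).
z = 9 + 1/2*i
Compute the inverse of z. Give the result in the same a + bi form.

In blades: z = 9 + 1/2*e1.
With qbar = 9 - 1/2*e1 (scalar fixed, mapped units negated), z qbar = 325/4 (the sum of squared coefficients), so z^-1 = qbar / (325/4) = 36/325 - 2/325*e1; translating back:
Answer: 36/325 - 2/325*i


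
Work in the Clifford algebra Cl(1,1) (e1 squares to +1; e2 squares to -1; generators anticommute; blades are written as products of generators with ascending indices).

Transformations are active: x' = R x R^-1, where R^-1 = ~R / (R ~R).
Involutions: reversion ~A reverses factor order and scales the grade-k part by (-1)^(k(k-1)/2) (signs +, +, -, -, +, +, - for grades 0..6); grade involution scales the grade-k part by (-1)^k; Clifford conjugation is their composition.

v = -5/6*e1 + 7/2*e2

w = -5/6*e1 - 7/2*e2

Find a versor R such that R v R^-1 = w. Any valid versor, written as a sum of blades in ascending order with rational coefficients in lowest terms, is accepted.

Equal squares first: v^2 = w^2 = -104/9. Then v + w = -5/3*e1 is a versor taking v to w, provided it is invertible.
Answer: -5/3*e1


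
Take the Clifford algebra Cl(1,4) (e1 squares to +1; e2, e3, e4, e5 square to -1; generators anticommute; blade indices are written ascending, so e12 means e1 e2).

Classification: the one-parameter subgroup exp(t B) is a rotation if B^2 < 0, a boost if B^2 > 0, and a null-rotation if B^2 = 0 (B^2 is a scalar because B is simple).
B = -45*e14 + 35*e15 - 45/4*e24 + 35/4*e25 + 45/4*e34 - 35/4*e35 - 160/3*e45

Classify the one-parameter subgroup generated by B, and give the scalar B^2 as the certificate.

B^2 term by term: the squares give (-45)^2*(e14)^2 + (35)^2*(e15)^2 + (-45/4)^2*(e24)^2 + (35/4)^2*(e25)^2 + (45/4)^2*(e34)^2 + (-35/4)^2*(e35)^2 + (-160/3)^2*(e45)^2 = 2025*(+1) + 1225*(+1) + 2025/16*(-1) + 1225/16*(-1) + 2025/16*(-1) + 1225/16*(-1) + 25600/9*(-1) = -25/36 (each basis 2-blade squares to minus the product of its generators' squares); cross terms between blades sharing an index anticommute and cancel; the commuting (index-disjoint) pairs give grade-4 terms 2*c*c'*(blade product), which cancel blade by blade — e1245: 1575/2 - 1575/2 = 0; e1345: -1575/2 + 1575/2 = 0; e2345: -1575/8 + 1575/8 = 0 — confirming B is simple. So B^2 = -25/36.
Answer: rotation, certificate B^2 = -25/36. Why this suffices: the scalar -25/36 survives any versor conjugation, so its sign alone determines the class however B is presented.


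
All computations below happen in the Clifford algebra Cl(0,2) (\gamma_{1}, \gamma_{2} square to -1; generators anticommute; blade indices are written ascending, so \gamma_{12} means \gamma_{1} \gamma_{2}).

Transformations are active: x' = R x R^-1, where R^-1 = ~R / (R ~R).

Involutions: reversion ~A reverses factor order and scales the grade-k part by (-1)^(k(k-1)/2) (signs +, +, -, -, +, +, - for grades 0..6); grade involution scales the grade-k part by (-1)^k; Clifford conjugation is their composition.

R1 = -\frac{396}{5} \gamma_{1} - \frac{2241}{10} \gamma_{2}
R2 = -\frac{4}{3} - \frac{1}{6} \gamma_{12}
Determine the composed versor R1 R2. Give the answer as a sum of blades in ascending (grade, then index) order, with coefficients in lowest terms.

Distribute over the terms of R1 (each basis-blade product reordered to ascending indices, repeated generators contracted through their squares):
(-\frac{396}{5} \gamma_{1}) R2 = \frac{528}{5} \gamma_{1} - \frac{66}{5} \gamma_{2}
(-\frac{2241}{10} \gamma_{2}) R2 = \frac{747}{20} \gamma_{1} + \frac{1494}{5} \gamma_{2}
Summing the partial products and collecting blades:
Answer: \frac{2859}{20} \gamma_{1} + \frac{1428}{5} \gamma_{2}


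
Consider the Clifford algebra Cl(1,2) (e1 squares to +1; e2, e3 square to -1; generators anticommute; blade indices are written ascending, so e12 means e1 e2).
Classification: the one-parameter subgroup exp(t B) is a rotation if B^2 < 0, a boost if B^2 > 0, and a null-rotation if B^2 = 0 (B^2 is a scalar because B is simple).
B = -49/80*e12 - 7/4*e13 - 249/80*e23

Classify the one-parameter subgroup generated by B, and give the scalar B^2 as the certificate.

B^2 term by term: the squares give (-49/80)^2*(e12)^2 + (-7/4)^2*(e13)^2 + (-249/80)^2*(e23)^2 = 2401/6400*(+1) + 49/16*(+1) + 62001/6400*(-1) = -25/4 (each basis 2-blade squares to minus the product of its generators' squares); cross terms between blades sharing an index anticommute and cancel. So B^2 = -25/4.
Answer: rotation, certificate B^2 = -25/4. Key observation: B^2 = -25/4 is a conjugation invariant, so its sign decides the class regardless of the surface form of B.


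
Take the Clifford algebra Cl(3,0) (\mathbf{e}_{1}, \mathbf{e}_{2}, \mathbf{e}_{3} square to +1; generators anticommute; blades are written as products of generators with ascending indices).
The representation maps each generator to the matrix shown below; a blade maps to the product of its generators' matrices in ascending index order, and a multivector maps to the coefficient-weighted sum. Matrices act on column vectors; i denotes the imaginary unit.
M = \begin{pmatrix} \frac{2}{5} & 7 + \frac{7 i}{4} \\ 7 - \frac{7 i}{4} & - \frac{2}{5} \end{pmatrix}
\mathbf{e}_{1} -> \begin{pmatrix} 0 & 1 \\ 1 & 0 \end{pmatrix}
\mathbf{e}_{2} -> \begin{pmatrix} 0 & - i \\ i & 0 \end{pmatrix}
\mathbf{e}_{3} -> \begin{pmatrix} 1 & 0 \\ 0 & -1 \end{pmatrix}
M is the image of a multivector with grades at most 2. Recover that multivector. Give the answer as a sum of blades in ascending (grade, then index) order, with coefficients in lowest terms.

Method: 1, rho(e_{1}), rho(e_{2}), rho(e_{3}) form a trace-orthogonal basis of the 2x2 complex matrices (tr(X Y) = 2 if X = Y, else 0), so M = m0*1 + m1*rho(e_{1}) + m2*rho(e_{2}) + m3*rho(e_{3}) with m0 = tr(M)/2 = 0, m1 = tr(M rho(e_{1}))/2 = 7, m2 = tr(M rho(e_{2}))/2 = - \frac{7}{4}, m3 = tr(M rho(e_{3}))/2 = \frac{2}{5}.
Multiplying table entries, the bivector images are rho(e_{1} e_{2}) = i*rho(e_{3}), rho(e_{1} e_{3}) = -i*rho(e_{2}), rho(e_{2} e_{3}) = i*rho(e_{1}); with real blade coefficients the real parts of m0..m3 are the coefficients of 1, e_{1}, e_{2}, e_{3} and the imaginary parts give the bivectors (e_{2} e_{3}: Im m1, e_{1} e_{3}: -Im m2, e_{1} e_{2}: Im m3).
Answer: 7 e_{1} - \frac{7}{4} e_{2} + \frac{2}{5} e_{3}


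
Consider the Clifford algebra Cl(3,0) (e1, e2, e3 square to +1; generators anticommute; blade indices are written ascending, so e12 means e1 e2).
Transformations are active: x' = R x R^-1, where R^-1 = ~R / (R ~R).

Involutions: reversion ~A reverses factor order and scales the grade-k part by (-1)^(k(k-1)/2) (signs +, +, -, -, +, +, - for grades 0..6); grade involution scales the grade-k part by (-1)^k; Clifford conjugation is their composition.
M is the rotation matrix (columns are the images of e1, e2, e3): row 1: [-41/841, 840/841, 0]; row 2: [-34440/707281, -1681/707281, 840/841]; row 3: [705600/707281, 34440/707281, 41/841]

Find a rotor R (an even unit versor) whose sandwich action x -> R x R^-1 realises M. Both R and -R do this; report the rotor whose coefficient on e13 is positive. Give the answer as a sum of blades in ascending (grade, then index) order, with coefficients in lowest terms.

Method: write R = a + b12*e12 + b13*e13 + b23*e23 with a^2 + b12^2 + b13^2 + b23^2 = 1 (so R^-1 = ~R). Expanding the columns R e_j ~R gives tr M = 4a^2 - 1 and, from the antisymmetric part, M21 - M12 = -4a*b12, M13 - M31 = 4a*b13, M32 - M23 = -4a*b23.
Here tr M = -1681/707281, so a^2 = (1 + tr M)/4 = 176400/707281 and a = ±420/841. Taking a = 420/841: M21 - M12 = -740880/707281, M13 - M31 = -705600/707281, M32 - M23 = -672000/707281, giving b12 = 441/841, b13 = -420/841, b23 = 400/841, i.e. R = 420/841 + 441/841*e12 - 420/841*e13 + 400/841*e23.
Its e13 coefficient is negative, so report the other preimage -R.
Answer: -420/841 - 441/841*e12 + 420/841*e13 - 400/841*e23. Note: both R and -R realise this M (trace -1681/707281); the covering map identifies them, and the e13-coefficient sign is the tie-breaker.


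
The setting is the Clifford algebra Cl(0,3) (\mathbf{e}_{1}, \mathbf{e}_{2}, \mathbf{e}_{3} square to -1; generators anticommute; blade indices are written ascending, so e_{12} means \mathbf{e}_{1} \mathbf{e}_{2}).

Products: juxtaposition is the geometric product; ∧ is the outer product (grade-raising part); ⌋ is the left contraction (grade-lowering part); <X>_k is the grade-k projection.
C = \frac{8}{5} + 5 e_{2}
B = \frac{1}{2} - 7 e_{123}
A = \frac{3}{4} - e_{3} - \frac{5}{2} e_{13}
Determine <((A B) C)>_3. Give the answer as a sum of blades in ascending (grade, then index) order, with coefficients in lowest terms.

step 1: \frac{3}{8} + \frac{35}{2} e_{2} - \frac{1}{2} e_{3} - 7 e_{12} - \frac{5}{4} e_{13} - \frac{21}{4} e_{123}
step 2: -\frac{869}{10} + 35 e_{1} + \frac{239}{8} e_{2} - \frac{4}{5} e_{3} - \frac{56}{5} e_{12} - \frac{113}{4} e_{13} + \frac{5}{2} e_{23} - \frac{43}{20} e_{123}
step 3: -\frac{43}{20} e_{123}
Answer: -\frac{43}{20} e_{123}


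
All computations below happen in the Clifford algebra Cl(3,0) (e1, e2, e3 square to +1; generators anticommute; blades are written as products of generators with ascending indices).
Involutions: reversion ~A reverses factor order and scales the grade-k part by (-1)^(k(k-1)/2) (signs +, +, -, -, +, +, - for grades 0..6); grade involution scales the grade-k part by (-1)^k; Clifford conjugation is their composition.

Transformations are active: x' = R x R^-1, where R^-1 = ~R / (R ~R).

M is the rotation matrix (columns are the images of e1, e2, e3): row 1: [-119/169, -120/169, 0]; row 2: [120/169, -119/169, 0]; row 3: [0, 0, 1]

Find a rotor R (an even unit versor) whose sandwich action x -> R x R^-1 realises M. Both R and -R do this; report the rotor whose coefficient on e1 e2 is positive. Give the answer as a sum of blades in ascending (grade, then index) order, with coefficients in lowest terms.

Method: write R = a + b12*e1 e2 + b13*e1 e3 + b23*e2 e3 with a^2 + b12^2 + b13^2 + b23^2 = 1 (so R^-1 = ~R). Expanding the columns R e_j ~R gives tr M = 4a^2 - 1 and, from the antisymmetric part, M21 - M12 = -4a*b12, M13 - M31 = 4a*b13, M32 - M23 = -4a*b23.
Here tr M = -69/169, so a^2 = (1 + tr M)/4 = 25/169 and a = ±5/13. Taking a = 5/13: M21 - M12 = 240/169, M13 - M31 = 0, M32 - M23 = 0, giving b12 = -12/13, b13 = 0, b23 = 0, i.e. R = 5/13 - 12/13*e1 e2.
Its e1 e2 coefficient is negative, so report the other preimage -R.
Answer: -5/13 + 12/13*e1 e2. Why the constraint matters: R and -R act identically through the sandwich — M has trace -69/169 either way — so only the sign condition on e1 e2 picks one of the two preimages.


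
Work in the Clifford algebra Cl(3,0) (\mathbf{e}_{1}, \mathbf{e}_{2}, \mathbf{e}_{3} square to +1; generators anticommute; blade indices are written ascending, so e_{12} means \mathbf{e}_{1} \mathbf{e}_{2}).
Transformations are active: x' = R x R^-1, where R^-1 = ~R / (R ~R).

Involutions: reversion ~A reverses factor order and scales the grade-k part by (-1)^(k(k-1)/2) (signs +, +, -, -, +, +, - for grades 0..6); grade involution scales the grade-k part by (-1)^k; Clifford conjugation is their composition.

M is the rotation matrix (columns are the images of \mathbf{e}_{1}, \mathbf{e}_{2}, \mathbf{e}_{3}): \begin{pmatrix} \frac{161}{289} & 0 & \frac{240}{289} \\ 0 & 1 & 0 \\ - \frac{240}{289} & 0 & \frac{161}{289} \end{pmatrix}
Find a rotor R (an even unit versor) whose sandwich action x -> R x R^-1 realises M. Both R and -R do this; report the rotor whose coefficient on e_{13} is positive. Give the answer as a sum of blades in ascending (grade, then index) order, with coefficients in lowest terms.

Method: write R = a + b12*e_{12} + b13*e_{13} + b23*e_{23} with a^2 + b12^2 + b13^2 + b23^2 = 1 (so R^-1 = ~R). Expanding the columns R e_j ~R gives tr M = 4a^2 - 1 and, from the antisymmetric part, M21 - M12 = -4a*b12, M13 - M31 = 4a*b13, M32 - M23 = -4a*b23.
Here tr M = \frac{611}{289}, so a^2 = (1 + tr M)/4 = \frac{225}{289} and a = ±\frac{15}{17}. Taking a = \frac{15}{17}: M21 - M12 = 0, M13 - M31 = \frac{480}{289}, M32 - M23 = 0, giving b12 = 0, b13 = \frac{8}{17}, b23 = 0, i.e. R = \frac{15}{17} + \frac{8}{17} e_{13}.
Its e_{13} coefficient is already positive.
Answer: \frac{15}{17} + \frac{8}{17} e_{13}. Why the constraint matters: R and -R act identically through the sandwich — M has trace \frac{611}{289} either way — so only the sign condition on e_{13} picks one of the two preimages.
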